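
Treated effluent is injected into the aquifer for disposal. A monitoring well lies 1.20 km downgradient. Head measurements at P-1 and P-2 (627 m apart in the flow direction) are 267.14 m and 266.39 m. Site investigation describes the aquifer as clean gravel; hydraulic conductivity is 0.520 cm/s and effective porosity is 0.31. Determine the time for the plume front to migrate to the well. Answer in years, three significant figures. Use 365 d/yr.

1.90 years

Hydraulic gradient i = (267.14 − 266.39) / 627 = 0.75 / 627 = 0.001196
K = 0.520 cm/s × 864 = 449.3 m/d
Darcy flux q = K·i = 449.3 × 0.001196 = 0.5374 m/d
Seepage velocity v = q / n = 0.5374 / 0.31 = 1.734 m/d
L = 1.20 km = 1200 m
t = L / v = 1200 / 1.734 = 692.2 d
   = 692.2 / 365 = 1.90 yr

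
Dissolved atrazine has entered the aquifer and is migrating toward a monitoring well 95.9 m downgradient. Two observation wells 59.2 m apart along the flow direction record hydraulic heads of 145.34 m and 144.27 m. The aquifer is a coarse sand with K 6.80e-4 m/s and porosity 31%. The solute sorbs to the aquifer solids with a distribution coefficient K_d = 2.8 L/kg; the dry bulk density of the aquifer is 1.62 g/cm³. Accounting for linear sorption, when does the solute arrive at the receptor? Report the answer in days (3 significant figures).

Hydraulic gradient i = (145.34 − 144.27) / 59.2 = 1.07 / 59.2 = 0.01807
K = 6.80e-4 m/s × 86400 s/d = 58.75 m/d
Specific discharge q = 58.75 × 0.01807 = 1.062 m/d
v_s = q/n_e = 1.062/0.31 = 3.425 m/d
Retardation R = 1 + ρ_b·K_d/n = 1 + 1.62×2.8/0.31 = 15.63
Contaminant velocity v_c = v/R = 3.425/15.63 = 0.2191 m/d
t = L/v_c = 95.9/0.2191 = 437.6 d

438 days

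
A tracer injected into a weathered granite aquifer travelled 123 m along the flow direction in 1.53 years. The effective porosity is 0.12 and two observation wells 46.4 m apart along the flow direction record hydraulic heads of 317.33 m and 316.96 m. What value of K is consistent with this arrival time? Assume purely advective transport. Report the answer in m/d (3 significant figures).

3.31 m/d

Hydraulic gradient i = (317.33 − 316.96) / 46.4 = 0.37 / 46.4 = 0.007974
t = 1.53 years = 558.5 d
v = L / t = 123 / 558.5 = 0.2203 m/d
K = v · n / i = 0.2203 × 0.12 / 0.007974 = 3.31 m/d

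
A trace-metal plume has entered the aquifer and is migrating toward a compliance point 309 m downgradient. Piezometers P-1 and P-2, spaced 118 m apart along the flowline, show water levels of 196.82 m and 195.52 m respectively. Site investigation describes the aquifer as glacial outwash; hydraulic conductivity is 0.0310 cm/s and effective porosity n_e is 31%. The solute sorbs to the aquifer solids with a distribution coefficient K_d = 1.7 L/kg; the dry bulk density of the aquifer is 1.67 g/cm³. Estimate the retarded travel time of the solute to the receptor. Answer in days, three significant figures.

3300 days

Hydraulic gradient i = (196.82 − 195.52) / 118 = 1.30 / 118 = 0.01102
K = 0.0310 cm/s × 864 = 26.78 m/d
Specific discharge q = 26.78 × 0.01102 = 0.2951 m/d
Seepage velocity v = q / n = 0.2951 / 0.31 = 0.9519 m/d
Retardation R = 1 + ρ_b·K_d/n = 1 + 1.67×1.7/0.31 = 10.16
Contaminant velocity v_c = v/R = 0.9519/10.16 = 0.09371 m/d
t = L/v_c = 309/0.09371 = 3298 d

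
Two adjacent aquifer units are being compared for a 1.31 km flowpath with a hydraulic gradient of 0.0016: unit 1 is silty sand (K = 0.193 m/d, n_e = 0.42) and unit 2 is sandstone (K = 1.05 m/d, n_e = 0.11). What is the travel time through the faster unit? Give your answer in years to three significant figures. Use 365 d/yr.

235 years

Unit 1 (silty sand): v = 0.193×0.0016/0.42 = 7.352e-4 m/d, t = 1310/7.352e-4 = 1.782e6 d
Unit 2 (sandstone): v = 1.05×0.0016/0.11 = 0.01527 m/d, t = 1310/0.01527 = 85770 d
Faster: 85770 d / 365 = 235 yr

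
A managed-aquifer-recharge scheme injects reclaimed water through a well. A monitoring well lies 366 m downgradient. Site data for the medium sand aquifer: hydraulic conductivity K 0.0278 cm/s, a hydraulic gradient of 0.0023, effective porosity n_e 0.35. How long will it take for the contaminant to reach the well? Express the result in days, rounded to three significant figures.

K = 0.0278 cm/s × 864 = 24.02 m/d
Specific discharge q = 24.02 × 0.0023 = 0.05524 m/d
v_s = q/n_e = 0.05524/0.35 = 0.1578 m/d
t = L / v = 366 / 0.1578 = 2319 d

2320 days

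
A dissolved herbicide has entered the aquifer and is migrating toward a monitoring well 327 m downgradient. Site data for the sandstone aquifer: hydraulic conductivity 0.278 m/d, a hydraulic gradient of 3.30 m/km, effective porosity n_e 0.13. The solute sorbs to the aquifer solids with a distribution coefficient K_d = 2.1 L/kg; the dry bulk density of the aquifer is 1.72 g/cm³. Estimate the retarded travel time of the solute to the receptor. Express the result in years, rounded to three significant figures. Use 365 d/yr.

Darcy flux q = K·i = 0.278 × 0.0033 = 9.174e-4 m/d
v_s = q/n_e = 9.174e-4/0.13 = 0.007057 m/d
Retardation R = 1 + ρ_b·K_d/n = 1 + 1.72×2.1/0.13 = 28.78
Contaminant velocity v_c = v/R = 0.007057/28.78 = 2.452e-4 m/d
t = L/v_c = 327/2.452e-4 = 1.334e6 d
   = 1.334e6/365 = 3650 yr

3650 years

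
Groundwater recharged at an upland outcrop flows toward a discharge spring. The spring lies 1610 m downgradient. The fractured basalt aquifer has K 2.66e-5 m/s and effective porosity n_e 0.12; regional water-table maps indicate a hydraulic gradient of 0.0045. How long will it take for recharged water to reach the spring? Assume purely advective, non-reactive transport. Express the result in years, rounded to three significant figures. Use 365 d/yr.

51.2 years

K = 2.66e-5 m/s × 86400 s/d = 2.298 m/d
Specific discharge q = 2.298 × 0.0045 = 0.01034 m/d
Average linear velocity = 0.01034 / 0.12 = 0.08618 m/d
t = L / v = 1610 / 0.08618 = 18680 d
   = 18680 / 365 = 51.2 yr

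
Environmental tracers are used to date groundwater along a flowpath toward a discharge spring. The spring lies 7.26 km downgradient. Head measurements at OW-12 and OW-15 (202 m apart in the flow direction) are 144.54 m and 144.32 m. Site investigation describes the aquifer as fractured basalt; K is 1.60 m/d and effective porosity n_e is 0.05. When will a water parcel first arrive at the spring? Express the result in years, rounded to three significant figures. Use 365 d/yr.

571 years

Hydraulic gradient i = (144.54 − 144.32) / 202 = 0.22 / 202 = 0.001089
q = Ki = 1.60 × 0.001089 = 0.001743 m/d
v_s = q/n_e = 0.001743/0.05 = 0.03485 m/d
L = 7.26 km = 7260 m
t = L / v = 7260 / 0.03485 = 208300 d
   = 208300 / 365 = 571 yr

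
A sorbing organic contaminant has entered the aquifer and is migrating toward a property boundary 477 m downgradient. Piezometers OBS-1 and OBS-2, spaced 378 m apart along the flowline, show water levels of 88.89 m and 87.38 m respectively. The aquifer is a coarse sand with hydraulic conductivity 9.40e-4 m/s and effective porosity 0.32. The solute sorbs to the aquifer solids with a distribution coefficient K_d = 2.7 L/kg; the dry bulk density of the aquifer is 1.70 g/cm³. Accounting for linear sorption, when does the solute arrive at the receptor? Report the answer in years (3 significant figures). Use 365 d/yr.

Hydraulic gradient i = (88.89 − 87.38) / 378 = 1.51 / 378 = 0.003995
K = 9.40e-4 m/s × 86400 s/d = 81.22 m/d
Darcy flux q = K·i = 81.22 × 0.003995 = 0.3244 m/d
v = Ki/n = 81.22·0.003995/0.32 = 1.014 m/d
Retardation R = 1 + ρ_b·K_d/n = 1 + 1.70×2.7/0.32 = 15.34
Contaminant velocity v_c = v/R = 1.014/15.34 = 0.06608 m/d
t = L/v_c = 477/0.06608 = 7219 d
   = 7219/365 = 19.8 yr

19.8 years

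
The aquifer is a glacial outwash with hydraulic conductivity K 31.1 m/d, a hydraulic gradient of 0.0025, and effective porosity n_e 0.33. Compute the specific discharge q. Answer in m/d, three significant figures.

q = Ki = 31.1 × 0.0025 = 0.07775 m/d

0.0778 m/d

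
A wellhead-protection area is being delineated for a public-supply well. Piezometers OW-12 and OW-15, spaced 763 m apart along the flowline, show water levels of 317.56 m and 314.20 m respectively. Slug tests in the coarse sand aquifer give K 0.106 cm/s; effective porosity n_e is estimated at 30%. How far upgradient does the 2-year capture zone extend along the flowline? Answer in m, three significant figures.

Hydraulic gradient i = (317.56 − 314.20) / 763 = 3.36 / 763 = 0.004404
K = 0.106 cm/s × 864 = 91.58 m/d
Darcy flux q = K·i = 91.58 × 0.004404 = 0.4033 m/d
Average linear velocity = 0.4033 / 0.30 = 1.344 m/d
T = 2 yr × 365 = 730 d
L = v × T = 1.344 × 730 = 981.4 m

981 m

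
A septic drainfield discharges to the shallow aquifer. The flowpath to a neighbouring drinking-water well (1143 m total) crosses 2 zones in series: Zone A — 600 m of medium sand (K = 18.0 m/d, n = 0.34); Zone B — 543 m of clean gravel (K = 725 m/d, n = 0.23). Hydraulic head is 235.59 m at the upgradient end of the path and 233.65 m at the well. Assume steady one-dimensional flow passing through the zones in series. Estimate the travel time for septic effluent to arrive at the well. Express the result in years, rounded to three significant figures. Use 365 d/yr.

Total head drop ΔH = 235.59 − 233.65 = 1.94 m
Continuity: the same q passes through each zone, so ΔH = q·Σ(L_j/K_j) — the zones act as resistances in series.
Σ(L/K) = 600/18.0 + 543/725 = 33.33 + 0.7490 = 34.08 d
q = ΔH / Σ(L/K) = 1.94 / 34.08 = 0.05692 m/d (same in every zone)
Zone A: v = q/n = 0.05692/0.34 = 0.1674 m/d → t_A = 600/0.1674 = 3584 d
Zone B: v = q/n = 0.05692/0.23 = 0.2475 m/d → t_B = 543/0.2475 = 2194 d
Total t = 3584 + 2194 = 5778 d
   = 5778 / 365 = 15.8 yr

15.8 years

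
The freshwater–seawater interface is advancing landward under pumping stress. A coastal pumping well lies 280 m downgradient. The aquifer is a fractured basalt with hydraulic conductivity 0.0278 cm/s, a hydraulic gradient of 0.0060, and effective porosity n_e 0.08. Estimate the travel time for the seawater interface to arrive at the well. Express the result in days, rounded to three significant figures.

K = 0.0278 cm/s × 864 = 24.02 m/d
q = Ki = 24.02 × 0.0060 = 0.1441 m/d
v_s = q/n_e = 0.1441/0.08 = 1.801 m/d
t = L / v = 280 / 1.801 = 155.4 d

155 days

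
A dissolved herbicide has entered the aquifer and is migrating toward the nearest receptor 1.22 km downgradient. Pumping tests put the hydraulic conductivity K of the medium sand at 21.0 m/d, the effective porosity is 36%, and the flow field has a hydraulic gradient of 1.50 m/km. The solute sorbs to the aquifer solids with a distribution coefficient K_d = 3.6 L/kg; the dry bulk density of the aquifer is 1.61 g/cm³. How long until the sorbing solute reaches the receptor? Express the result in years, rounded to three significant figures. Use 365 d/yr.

653 years

Specific discharge q = 21.0 × 0.0015 = 0.03150 m/d
Average linear velocity = 0.03150 / 0.36 = 0.08750 m/d
Retardation R = 1 + ρ_b·K_d/n = 1 + 1.61×3.6/0.36 = 17.10
Contaminant velocity v_c = v/R = 0.08750/17.10 = 0.005117 m/d
L = 1.22 km = 1220 m
t = L/v_c = 1220/0.005117 = 238400 d
   = 238400/365 = 653 yr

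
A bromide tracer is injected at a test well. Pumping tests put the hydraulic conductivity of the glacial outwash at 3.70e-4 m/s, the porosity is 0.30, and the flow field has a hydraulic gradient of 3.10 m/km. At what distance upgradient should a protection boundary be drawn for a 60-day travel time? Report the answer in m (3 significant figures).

K = 3.70e-4 m/s × 86400 s/d = 31.97 m/d
Darcy flux q = K·i = 31.97 × 0.0031 = 0.09910 m/d
Seepage velocity v = q / n = 0.09910 / 0.30 = 0.3303 m/d
L = v × T = 0.3303 × 60 = 19.82 m

19.8 m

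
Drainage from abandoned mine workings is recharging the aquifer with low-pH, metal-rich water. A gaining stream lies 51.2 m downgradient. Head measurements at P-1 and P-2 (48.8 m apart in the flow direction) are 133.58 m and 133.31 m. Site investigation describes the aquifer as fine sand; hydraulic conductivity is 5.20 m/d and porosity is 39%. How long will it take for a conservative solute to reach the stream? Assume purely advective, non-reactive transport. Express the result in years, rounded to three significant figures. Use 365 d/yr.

1.90 years

Hydraulic gradient i = (133.58 − 133.31) / 48.8 = 0.27 / 48.8 = 0.005533
Specific discharge q = 5.20 × 0.005533 = 0.02877 m/d
v = Ki/n = 5.20·0.005533/0.39 = 0.07377 m/d
t = L / v = 51.2 / 0.07377 = 694.0 d
   = 694.0 / 365 = 1.90 yr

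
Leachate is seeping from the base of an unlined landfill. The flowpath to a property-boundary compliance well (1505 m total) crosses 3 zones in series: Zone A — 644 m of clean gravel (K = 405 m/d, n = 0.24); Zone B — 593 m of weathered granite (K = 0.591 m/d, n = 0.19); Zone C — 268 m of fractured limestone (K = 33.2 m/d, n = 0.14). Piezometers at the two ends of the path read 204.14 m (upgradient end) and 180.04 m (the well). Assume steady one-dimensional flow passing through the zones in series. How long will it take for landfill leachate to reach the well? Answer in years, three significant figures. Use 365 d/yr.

Total head drop ΔH = 204.14 − 180.04 = 24.10 m
Continuity: the same q passes through each zone, so ΔH = q·Σ(L_j/K_j) — the zones act as resistances in series.
Σ(L/K) = 644/405 + 593/0.591 + 268/33.2 = 1.590 + 1003 + 8.072 = 1013 d
q = ΔH / Σ(L/K) = 24.10 / 1013 = 0.02379 m/d (same in every zone)
Zone A: v = q/n = 0.02379/0.24 = 0.09912 m/d → t_A = 644/0.09912 = 6497 d
Zone B: v = q/n = 0.02379/0.19 = 0.1252 m/d → t_B = 593/0.1252 = 4736 d
Zone C: v = q/n = 0.02379/0.14 = 0.1699 m/d → t_C = 268/0.1699 = 1577 d
Total t = 6497 + 4736 + 1577 = 12810 d
   = 12810 / 365 = 35.1 yr

35.1 years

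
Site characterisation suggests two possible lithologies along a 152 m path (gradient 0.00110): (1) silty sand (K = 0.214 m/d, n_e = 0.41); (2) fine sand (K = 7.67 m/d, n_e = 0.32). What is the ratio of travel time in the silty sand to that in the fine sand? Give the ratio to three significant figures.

45.9

Unit 1 (silty sand): v = 0.214×0.0011/0.41 = 5.741e-4 m/d, t = 152/5.741e-4 = 264700 d
Unit 2 (fine sand): v = 7.67×0.0011/0.32 = 0.02637 m/d, t = 152/0.02637 = 5765 d
t(silty sand) / t(fine sand) = 264700/5765 = 45.9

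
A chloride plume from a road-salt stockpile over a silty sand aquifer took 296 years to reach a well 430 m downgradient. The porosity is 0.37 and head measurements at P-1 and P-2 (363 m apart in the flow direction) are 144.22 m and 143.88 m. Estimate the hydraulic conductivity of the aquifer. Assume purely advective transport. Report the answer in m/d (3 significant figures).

Hydraulic gradient i = (144.22 − 143.88) / 363 = 0.34 / 363 = 9.366e-4
t = 296 years = 108000 d
v = L / t = 430 / 108000 = 0.003980 m/d
K = v · n / i = 0.003980 × 0.37 / 9.366e-4 = 1.57 m/d

1.57 m/d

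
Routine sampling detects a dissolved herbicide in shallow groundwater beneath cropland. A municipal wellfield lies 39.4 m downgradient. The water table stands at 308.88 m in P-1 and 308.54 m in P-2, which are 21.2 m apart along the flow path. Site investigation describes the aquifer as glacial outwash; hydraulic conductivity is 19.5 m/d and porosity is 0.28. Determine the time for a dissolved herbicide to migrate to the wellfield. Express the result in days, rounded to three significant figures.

Hydraulic gradient i = (308.88 − 308.54) / 21.2 = 0.34 / 21.2 = 0.01604
Specific discharge q = 19.5 × 0.01604 = 0.3127 m/d
v_s = q/n_e = 0.3127/0.28 = 1.117 m/d
t = L / v = 39.4 / 1.117 = 35.28 d

35.3 days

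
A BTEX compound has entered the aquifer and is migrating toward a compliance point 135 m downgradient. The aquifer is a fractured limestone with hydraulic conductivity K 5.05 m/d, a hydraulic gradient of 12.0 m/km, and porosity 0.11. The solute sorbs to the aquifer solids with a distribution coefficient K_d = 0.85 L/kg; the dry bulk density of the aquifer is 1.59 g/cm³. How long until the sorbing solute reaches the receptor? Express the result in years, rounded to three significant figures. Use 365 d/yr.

8.92 years

Darcy flux q = K·i = 5.05 × 0.012 = 0.06060 m/d
v = Ki/n = 5.05·0.012/0.11 = 0.5509 m/d
Retardation R = 1 + ρ_b·K_d/n = 1 + 1.59×0.85/0.11 = 13.29
Contaminant velocity v_c = v/R = 0.5509/13.29 = 0.04146 m/d
t = L/v_c = 135/0.04146 = 3256 d
   = 3256/365 = 8.92 yr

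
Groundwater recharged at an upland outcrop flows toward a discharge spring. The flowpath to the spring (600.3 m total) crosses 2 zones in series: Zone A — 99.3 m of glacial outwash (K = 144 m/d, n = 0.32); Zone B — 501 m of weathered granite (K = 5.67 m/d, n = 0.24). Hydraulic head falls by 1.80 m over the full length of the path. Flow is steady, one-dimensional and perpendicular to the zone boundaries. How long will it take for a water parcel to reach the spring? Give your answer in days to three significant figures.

Continuity: the same q passes through each zone, so ΔH = q·Σ(L_j/K_j) — the zones act as resistances in series.
Σ(L/K) = 99.3/144 + 501/5.67 = 0.6896 + 88.36 = 89.05 d
q = ΔH / Σ(L/K) = 1.80 / 89.05 = 0.02021 m/d (same in every zone)
Zone A: v = q/n = 0.02021/0.32 = 0.06317 m/d → t_A = 99.3/0.06317 = 1572 d
Zone B: v = q/n = 0.02021/0.24 = 0.08422 m/d → t_B = 501/0.08422 = 5948 d
Total t = 1572 + 5948 = 7521 d

7520 days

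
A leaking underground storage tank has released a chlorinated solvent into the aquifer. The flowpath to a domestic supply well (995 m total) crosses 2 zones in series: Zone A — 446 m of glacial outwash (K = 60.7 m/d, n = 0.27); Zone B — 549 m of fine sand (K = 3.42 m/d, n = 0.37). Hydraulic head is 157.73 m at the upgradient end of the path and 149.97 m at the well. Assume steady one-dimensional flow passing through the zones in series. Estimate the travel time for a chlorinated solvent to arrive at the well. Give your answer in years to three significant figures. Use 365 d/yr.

Total head drop ΔH = 157.73 − 149.97 = 7.76 m
Continuity: the same q passes through each zone, so ΔH = q·Σ(L_j/K_j) — the zones act as resistances in series.
Σ(L/K) = 446/60.7 + 549/3.42 = 7.348 + 160.5 = 167.9 d
q = ΔH / Σ(L/K) = 7.76 / 167.9 = 0.04623 m/d (same in every zone)
Zone A: v = q/n = 0.04623/0.27 = 0.1712 m/d → t_A = 446/0.1712 = 2605 d
Zone B: v = q/n = 0.04623/0.37 = 0.1249 m/d → t_B = 549/0.1249 = 4394 d
Total t = 2605 + 4394 = 6999 d
   = 6999 / 365 = 19.2 yr

19.2 years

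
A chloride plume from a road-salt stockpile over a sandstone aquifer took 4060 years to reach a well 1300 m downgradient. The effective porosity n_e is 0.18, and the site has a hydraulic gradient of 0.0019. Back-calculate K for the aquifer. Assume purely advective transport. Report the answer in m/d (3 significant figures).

0.0831 m/d

t = 4060 years = 1.482e6 d
v = L / t = 1300 / 1.482e6 = 8.773e-4 m/d
K = v · n / i = 8.773e-4 × 0.18 / 0.0019 = 0.0831 m/d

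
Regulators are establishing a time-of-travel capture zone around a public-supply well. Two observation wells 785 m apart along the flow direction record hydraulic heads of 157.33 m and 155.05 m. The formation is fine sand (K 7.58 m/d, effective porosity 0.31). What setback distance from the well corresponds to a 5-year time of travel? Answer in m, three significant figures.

Hydraulic gradient i = (157.33 − 155.05) / 785 = 2.28 / 785 = 0.002904
Darcy flux q = K·i = 7.58 × 0.002904 = 0.02202 m/d
Seepage velocity v = q / n = 0.02202 / 0.31 = 0.07102 m/d
T = 5 yr × 365 = 1825 d
L = v × T = 0.07102 × 1825 = 129.6 m

130 m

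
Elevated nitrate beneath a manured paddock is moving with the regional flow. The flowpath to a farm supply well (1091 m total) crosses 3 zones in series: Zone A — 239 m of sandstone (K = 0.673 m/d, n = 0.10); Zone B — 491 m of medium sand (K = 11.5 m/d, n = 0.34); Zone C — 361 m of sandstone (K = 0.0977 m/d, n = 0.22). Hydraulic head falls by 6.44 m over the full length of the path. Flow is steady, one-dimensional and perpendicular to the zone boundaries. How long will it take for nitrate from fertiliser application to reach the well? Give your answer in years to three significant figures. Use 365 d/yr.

471 years

Continuity: the same q passes through each zone, so ΔH = q·Σ(L_j/K_j) — the zones act as resistances in series.
Σ(L/K) = 239/0.673 + 491/11.5 + 361/0.0977 = 355.1 + 42.70 + 3695 = 4093 d
q = ΔH / Σ(L/K) = 6.44 / 4093 = 0.001573 m/d (same in every zone)
Zone A: v = q/n = 0.001573/0.10 = 0.01573 m/d → t_A = 239/0.01573 = 15190 d
Zone B: v = q/n = 0.001573/0.34 = 0.004628 m/d → t_B = 491/0.004628 = 106100 d
Zone C: v = q/n = 0.001573/0.22 = 0.007152 m/d → t_C = 361/0.007152 = 50470 d
Total t = 15190 + 106100 + 50470 = 171800 d
   = 171800 / 365 = 471 yr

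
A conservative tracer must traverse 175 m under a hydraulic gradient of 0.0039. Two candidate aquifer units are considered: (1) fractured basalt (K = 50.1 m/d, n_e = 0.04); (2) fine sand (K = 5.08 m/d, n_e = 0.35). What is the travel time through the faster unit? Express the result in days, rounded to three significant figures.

35.8 days

Unit 1 (fractured basalt): v = 50.1×0.0039/0.04 = 4.885 m/d, t = 175/4.885 = 35.83 d
Unit 2 (fine sand): v = 5.08×0.0039/0.35 = 0.05661 m/d, t = 175/0.05661 = 3092 d
Faster unit: t = 35.8 d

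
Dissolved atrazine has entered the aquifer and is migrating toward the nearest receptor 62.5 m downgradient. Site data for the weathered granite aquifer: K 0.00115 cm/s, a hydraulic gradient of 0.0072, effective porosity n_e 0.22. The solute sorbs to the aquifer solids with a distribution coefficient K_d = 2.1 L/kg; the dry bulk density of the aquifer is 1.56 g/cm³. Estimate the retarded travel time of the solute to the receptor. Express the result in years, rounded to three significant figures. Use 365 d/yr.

83.7 years

K = 0.00115 cm/s × 864 = 0.9936 m/d
Darcy flux q = K·i = 0.9936 × 0.0072 = 0.007154 m/d
v = Ki/n = 0.9936·0.0072/0.22 = 0.03252 m/d
Retardation R = 1 + ρ_b·K_d/n = 1 + 1.56×2.1/0.22 = 15.89
Contaminant velocity v_c = v/R = 0.03252/15.89 = 0.002046 m/d
t = L/v_c = 62.5/0.002046 = 30540 d
   = 30540/365 = 83.7 yr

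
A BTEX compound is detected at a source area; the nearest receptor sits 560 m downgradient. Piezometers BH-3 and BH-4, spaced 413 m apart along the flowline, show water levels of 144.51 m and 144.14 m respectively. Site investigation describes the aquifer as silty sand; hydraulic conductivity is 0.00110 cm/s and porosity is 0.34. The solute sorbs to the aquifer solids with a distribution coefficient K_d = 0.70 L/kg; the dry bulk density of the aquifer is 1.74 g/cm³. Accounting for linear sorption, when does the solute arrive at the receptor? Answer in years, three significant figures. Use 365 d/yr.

2810 years

Hydraulic gradient i = (144.51 − 144.14) / 413 = 0.37 / 413 = 8.959e-4
K = 0.00110 cm/s × 864 = 0.9504 m/d
q = Ki = 0.9504 × 8.959e-4 = 8.514e-4 m/d
v_s = q/n_e = 8.514e-4/0.34 = 0.002504 m/d
Retardation R = 1 + ρ_b·K_d/n = 1 + 1.74×0.70/0.34 = 4.582
Contaminant velocity v_c = v/R = 0.002504/4.582 = 5.465e-4 m/d
t = L/v_c = 560/5.465e-4 = 1.025e6 d
   = 1.025e6/365 = 2810 yr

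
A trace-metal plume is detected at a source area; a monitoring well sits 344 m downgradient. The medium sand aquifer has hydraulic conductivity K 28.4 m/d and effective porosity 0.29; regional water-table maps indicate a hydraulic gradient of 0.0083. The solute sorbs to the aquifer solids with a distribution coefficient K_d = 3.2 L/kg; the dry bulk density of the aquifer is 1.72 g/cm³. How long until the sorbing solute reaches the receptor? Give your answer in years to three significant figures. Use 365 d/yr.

23.2 years

Specific discharge q = 28.4 × 0.0083 = 0.2357 m/d
Seepage velocity v = q / n = 0.2357 / 0.29 = 0.8128 m/d
Retardation R = 1 + ρ_b·K_d/n = 1 + 1.72×3.2/0.29 = 19.98
Contaminant velocity v_c = v/R = 0.8128/19.98 = 0.04068 m/d
t = L/v_c = 344/0.04068 = 8456 d
   = 8456/365 = 23.2 yr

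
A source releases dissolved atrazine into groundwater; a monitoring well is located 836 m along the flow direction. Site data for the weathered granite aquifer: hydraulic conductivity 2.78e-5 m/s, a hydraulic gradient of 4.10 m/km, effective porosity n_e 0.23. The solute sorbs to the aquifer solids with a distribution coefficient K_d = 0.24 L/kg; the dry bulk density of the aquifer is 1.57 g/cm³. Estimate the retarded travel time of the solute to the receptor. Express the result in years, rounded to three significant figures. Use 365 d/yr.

141 years

K = 2.78e-5 m/s × 86400 s/d = 2.402 m/d
Darcy flux q = K·i = 2.402 × 0.0041 = 0.009848 m/d
v = Ki/n = 2.402·0.0041/0.23 = 0.04282 m/d
Retardation R = 1 + ρ_b·K_d/n = 1 + 1.57×0.24/0.23 = 2.638
Contaminant velocity v_c = v/R = 0.04282/2.638 = 0.01623 m/d
t = L/v_c = 836/0.01623 = 51510 d
   = 51510/365 = 141 yr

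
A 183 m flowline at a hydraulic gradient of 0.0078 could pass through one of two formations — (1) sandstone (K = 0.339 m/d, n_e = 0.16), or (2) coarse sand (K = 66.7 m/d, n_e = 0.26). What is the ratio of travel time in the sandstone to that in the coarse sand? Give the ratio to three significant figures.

Unit 1 (sandstone): v = 0.339×0.0078/0.16 = 0.01653 m/d, t = 183/0.01653 = 11070 d
Unit 2 (coarse sand): v = 66.7×0.0078/0.26 = 2.001 m/d, t = 183/2.001 = 91.45 d
t(sandstone) / t(coarse sand) = 11070/91.45 = 121

121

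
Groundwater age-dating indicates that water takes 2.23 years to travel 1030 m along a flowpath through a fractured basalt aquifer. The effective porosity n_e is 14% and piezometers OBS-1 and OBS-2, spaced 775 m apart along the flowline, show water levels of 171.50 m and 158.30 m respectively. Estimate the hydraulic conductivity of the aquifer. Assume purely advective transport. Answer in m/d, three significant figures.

10.4 m/d

Hydraulic gradient i = (171.50 − 158.30) / 775 = 13.20 / 775 = 0.01703
t = 2.23 years = 814.0 d
v = L / t = 1030 / 814.0 = 1.265 m/d
K = v · n / i = 1.265 × 0.14 / 0.01703 = 10.4 m/d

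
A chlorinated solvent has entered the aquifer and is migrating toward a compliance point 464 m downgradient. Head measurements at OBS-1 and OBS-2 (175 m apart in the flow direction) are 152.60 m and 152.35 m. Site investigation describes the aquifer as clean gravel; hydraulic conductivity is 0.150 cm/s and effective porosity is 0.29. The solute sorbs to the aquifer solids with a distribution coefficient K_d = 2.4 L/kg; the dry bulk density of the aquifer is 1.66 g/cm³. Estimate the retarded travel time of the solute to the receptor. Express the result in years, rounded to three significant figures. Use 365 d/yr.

29.3 years

Hydraulic gradient i = (152.60 − 152.35) / 175 = 0.25 / 175 = 0.001429
K = 0.150 cm/s × 864 = 129.6 m/d
Specific discharge q = 129.6 × 0.001429 = 0.1851 m/d
Seepage velocity v = q / n = 0.1851 / 0.29 = 0.6384 m/d
Retardation R = 1 + ρ_b·K_d/n = 1 + 1.66×2.4/0.29 = 14.74
Contaminant velocity v_c = v/R = 0.6384/14.74 = 0.04332 m/d
t = L/v_c = 464/0.04332 = 10710 d
   = 10710/365 = 29.3 yr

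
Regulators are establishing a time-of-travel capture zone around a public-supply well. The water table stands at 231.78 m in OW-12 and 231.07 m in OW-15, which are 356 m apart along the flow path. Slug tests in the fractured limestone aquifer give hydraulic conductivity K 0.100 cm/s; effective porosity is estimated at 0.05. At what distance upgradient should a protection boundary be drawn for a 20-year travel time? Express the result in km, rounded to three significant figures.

25.2 km

Hydraulic gradient i = (231.78 − 231.07) / 356 = 0.71 / 356 = 0.001994
K = 0.100 cm/s × 864 = 86.40 m/d
Darcy flux q = K·i = 86.40 × 0.001994 = 0.1723 m/d
v_s = q/n_e = 0.1723/0.05 = 3.446 m/d
T = 20 yr × 365 = 7300 d
L = v × T = 3.446 × 7300 = 25160 m
   = 25.2 km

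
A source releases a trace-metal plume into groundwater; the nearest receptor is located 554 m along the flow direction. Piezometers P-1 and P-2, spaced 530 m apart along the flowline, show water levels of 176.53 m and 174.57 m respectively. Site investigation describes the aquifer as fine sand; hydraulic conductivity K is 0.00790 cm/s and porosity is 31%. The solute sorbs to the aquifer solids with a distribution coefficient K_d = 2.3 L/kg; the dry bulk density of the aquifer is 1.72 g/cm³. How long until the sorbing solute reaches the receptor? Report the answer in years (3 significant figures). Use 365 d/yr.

257 years

Hydraulic gradient i = (176.53 − 174.57) / 530 = 1.96 / 530 = 0.003698
K = 0.00790 cm/s × 864 = 6.826 m/d
q = Ki = 6.826 × 0.003698 = 0.02524 m/d
Seepage velocity v = q / n = 0.02524 / 0.31 = 0.08143 m/d
Retardation R = 1 + ρ_b·K_d/n = 1 + 1.72×2.3/0.31 = 13.76
Contaminant velocity v_c = v/R = 0.08143/13.76 = 0.005917 m/d
t = L/v_c = 554/0.005917 = 93630 d
   = 93630/365 = 257 yr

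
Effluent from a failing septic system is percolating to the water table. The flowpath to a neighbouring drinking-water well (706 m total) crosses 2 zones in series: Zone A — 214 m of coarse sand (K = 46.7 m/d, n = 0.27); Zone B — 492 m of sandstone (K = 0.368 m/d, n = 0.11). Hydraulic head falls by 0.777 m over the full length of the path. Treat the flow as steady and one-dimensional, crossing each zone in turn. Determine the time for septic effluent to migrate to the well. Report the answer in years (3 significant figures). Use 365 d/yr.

529 years

Continuity: the same q passes through each zone, so ΔH = q·Σ(L_j/K_j) — the zones act as resistances in series.
Σ(L/K) = 214/46.7 + 492/0.368 = 4.582 + 1337 = 1342 d
q = ΔH / Σ(L/K) = 0.777 / 1342 = 5.792e-4 m/d (same in every zone)
Zone A: v = q/n = 5.792e-4/0.27 = 0.002145 m/d → t_A = 214/0.002145 = 99760 d
Zone B: v = q/n = 5.792e-4/0.11 = 0.005265 m/d → t_B = 492/0.005265 = 93440 d
Total t = 99760 + 93440 = 193200 d
   = 193200 / 365 = 529 yr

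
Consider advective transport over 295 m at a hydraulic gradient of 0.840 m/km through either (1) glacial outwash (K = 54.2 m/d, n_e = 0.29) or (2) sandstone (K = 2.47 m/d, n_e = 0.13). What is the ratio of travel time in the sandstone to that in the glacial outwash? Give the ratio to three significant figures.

9.84

Unit 1 (glacial outwash): v = 54.2×8.4e-4/0.29 = 0.1570 m/d, t = 295/0.1570 = 1879 d
Unit 2 (sandstone): v = 2.47×8.4e-4/0.13 = 0.01596 m/d, t = 295/0.01596 = 18480 d
t(sandstone) / t(glacial outwash) = 18480/1879 = 9.84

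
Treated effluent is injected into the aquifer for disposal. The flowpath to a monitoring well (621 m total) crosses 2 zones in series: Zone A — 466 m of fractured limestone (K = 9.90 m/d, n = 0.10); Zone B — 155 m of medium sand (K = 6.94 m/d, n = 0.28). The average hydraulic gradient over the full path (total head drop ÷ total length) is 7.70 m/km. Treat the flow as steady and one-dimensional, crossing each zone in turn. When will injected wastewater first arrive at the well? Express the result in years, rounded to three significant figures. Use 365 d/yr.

3.58 years

For zones in series the flux q is common to all zones; the equivalent conductivity is the harmonic (thickness-weighted) mean, K_eq = L_total / Σ(L_j/K_j).
Σ(L/K) = 466/9.90 + 155/6.94 = 47.07 + 22.33 = 69.41 d
K_eq = L_total / Σ(L/K) = 621 / 69.41 = 8.947 m/d
q = K_eq · i = 8.947 × 0.0077 = 0.06890 m/d (same in every zone)
Zone A: v = q/n = 0.06890/0.10 = 0.6890 m/d → t_A = 466/0.6890 = 676.4 d
Zone B: v = q/n = 0.06890/0.28 = 0.2461 m/d → t_B = 155/0.2461 = 629.9 d
Total t = 676.4 + 629.9 = 1306 d
   = 1306 / 365 = 3.58 yr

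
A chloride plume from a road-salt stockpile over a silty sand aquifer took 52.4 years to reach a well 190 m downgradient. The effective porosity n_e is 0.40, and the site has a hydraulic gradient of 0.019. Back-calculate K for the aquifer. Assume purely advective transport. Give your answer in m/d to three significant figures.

t = 52.4 years = 19130 d
v = L / t = 190 / 19130 = 0.009934 m/d
K = v · n / i = 0.009934 × 0.40 / 0.019 = 0.209 m/d

0.209 m/d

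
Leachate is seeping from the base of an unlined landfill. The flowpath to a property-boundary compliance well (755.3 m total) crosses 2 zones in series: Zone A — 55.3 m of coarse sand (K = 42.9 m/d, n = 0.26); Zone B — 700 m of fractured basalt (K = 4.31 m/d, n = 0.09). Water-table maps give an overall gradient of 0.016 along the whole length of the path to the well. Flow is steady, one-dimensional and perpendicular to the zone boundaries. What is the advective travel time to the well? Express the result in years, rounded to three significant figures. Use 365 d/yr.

Steady 1-D flow in series ⇒ the Darcy flux q is identical in every zone and the zone head losses add (resistances L/K in series).
Σ(L/K) = 55.3/42.9 + 700/4.31 = 1.289 + 162.4 = 163.7 d
K_eq = L_total / Σ(L/K) = 755.3 / 163.7 = 4.614 m/d
q = K_eq · i = 4.614 × 0.016 = 0.07382 m/d (same in every zone)
Zone A: v = q/n = 0.07382/0.26 = 0.2839 m/d → t_A = 55.3/0.2839 = 194.8 d
Zone B: v = q/n = 0.07382/0.09 = 0.8202 m/d → t_B = 700/0.8202 = 853.4 d
Total t = 194.8 + 853.4 = 1048 d
   = 1048 / 365 = 2.87 yr

2.87 years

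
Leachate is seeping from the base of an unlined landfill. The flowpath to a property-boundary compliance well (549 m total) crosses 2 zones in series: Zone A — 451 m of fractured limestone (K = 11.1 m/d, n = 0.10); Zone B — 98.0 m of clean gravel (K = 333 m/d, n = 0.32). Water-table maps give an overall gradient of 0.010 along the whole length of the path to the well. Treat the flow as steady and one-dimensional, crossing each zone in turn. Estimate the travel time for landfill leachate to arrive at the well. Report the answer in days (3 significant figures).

For zones in series the flux q is common to all zones; the equivalent conductivity is the harmonic (thickness-weighted) mean, K_eq = L_total / Σ(L_j/K_j).
Σ(L/K) = 451/11.1 + 98.0/333 = 40.63 + 0.2943 = 40.92 d
K_eq = L_total / Σ(L/K) = 549 / 40.92 = 13.41 m/d
q = K_eq · i = 13.41 × 0.010 = 0.1341 m/d (same in every zone)
Zone A: v = q/n = 0.1341/0.10 = 1.341 m/d → t_A = 451/1.341 = 336.2 d
Zone B: v = q/n = 0.1341/0.32 = 0.4192 m/d → t_B = 98.0/0.4192 = 233.8 d
Total t = 336.2 + 233.8 = 570.0 d

570 days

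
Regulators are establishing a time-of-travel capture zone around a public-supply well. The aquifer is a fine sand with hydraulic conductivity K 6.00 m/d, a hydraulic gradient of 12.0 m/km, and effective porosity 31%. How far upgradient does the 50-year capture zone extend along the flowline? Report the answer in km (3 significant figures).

4.24 km

Specific discharge q = 6.00 × 0.012 = 0.07200 m/d
Average linear velocity = 0.07200 / 0.31 = 0.2323 m/d
T = 50 yr × 365 = 18250 d
L = v × T = 0.2323 × 18250 = 4239 m
   = 4.24 km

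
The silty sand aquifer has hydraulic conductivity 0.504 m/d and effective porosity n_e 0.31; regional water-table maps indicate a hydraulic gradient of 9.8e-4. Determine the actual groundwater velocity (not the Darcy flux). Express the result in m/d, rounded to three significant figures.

Specific discharge q = 0.504 × 9.8e-4 = 4.939e-4 m/d
v = Ki/n = 0.504·9.8e-4/0.31 = 0.001593 m/d

0.00159 m/d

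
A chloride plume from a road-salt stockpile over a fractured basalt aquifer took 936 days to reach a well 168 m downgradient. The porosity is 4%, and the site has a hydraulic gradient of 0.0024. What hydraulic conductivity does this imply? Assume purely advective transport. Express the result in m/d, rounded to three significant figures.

2.99 m/d

v = L / t = 168 / 936 = 0.1795 m/d
K = v · n / i = 0.1795 × 0.04 / 0.0024 = 2.99 m/d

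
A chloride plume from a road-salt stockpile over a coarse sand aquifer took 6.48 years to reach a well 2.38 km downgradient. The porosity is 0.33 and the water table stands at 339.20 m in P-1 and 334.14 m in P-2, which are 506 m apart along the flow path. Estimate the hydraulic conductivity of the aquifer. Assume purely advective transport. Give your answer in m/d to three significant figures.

Hydraulic gradient i = (339.20 − 334.14) / 506 = 5.06 / 506 = 0.01000
t = 6.48 years = 2365 d
L = 2.38 km = 2380 m
v = L / t = 2380 / 2365 = 1.006 m/d
K = v · n / i = 1.006 × 0.33 / 0.01000 = 33.2 m/d

33.2 m/d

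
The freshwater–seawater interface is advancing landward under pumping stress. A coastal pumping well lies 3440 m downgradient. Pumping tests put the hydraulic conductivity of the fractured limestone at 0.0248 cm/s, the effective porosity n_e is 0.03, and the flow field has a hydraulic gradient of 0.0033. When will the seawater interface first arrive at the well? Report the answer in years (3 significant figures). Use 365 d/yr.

4.00 years

K = 0.0248 cm/s × 864 = 21.43 m/d
Specific discharge q = 21.43 × 0.0033 = 0.07071 m/d
Seepage velocity v = q / n = 0.07071 / 0.03 = 2.357 m/d
t = L / v = 3440 / 2.357 = 1459 d
   = 1459 / 365 = 4.00 yr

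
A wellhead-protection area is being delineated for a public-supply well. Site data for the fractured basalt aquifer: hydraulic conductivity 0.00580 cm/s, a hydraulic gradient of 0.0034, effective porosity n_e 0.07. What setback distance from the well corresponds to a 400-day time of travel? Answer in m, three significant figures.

K = 0.00580 cm/s × 864 = 5.011 m/d
q = Ki = 5.011 × 0.0034 = 0.01704 m/d
Seepage velocity v = q / n = 0.01704 / 0.07 = 0.2434 m/d
L = v × T = 0.2434 × 400 = 97.36 m

97.4 m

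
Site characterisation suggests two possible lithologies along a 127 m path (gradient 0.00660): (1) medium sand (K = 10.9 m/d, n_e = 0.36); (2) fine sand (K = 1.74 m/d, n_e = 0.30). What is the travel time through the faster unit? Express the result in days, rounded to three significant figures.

Unit 1 (medium sand): v = 10.9×0.0066/0.36 = 0.1998 m/d, t = 127/0.1998 = 635.5 d
Unit 2 (fine sand): v = 1.74×0.0066/0.30 = 0.03828 m/d, t = 127/0.03828 = 3318 d
Faster unit: t = 636 d

636 days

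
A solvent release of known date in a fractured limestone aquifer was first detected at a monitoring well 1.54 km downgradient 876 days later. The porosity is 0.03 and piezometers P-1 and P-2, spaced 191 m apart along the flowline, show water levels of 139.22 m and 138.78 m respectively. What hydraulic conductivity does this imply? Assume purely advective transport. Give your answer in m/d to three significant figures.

22.9 m/d

Hydraulic gradient i = (139.22 − 138.78) / 191 = 0.44 / 191 = 0.002304
L = 1.54 km = 1540 m
v = L / t = 1540 / 876 = 1.758 m/d
K = v · n / i = 1.758 × 0.03 / 0.002304 = 22.9 m/d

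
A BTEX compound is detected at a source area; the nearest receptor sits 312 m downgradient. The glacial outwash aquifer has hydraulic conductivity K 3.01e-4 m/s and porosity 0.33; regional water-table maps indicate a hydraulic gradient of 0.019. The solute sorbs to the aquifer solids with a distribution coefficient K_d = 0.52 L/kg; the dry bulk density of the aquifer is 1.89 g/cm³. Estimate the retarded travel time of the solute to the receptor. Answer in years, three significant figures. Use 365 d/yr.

K = 3.01e-4 m/s × 86400 s/d = 26.01 m/d
Specific discharge q = 26.01 × 0.019 = 0.4941 m/d
v_s = q/n_e = 0.4941/0.33 = 1.497 m/d
Retardation R = 1 + ρ_b·K_d/n = 1 + 1.89×0.52/0.33 = 3.978
Contaminant velocity v_c = v/R = 1.497/3.978 = 0.3764 m/d
t = L/v_c = 312/0.3764 = 828.9 d
   = 828.9/365 = 2.27 yr

2.27 years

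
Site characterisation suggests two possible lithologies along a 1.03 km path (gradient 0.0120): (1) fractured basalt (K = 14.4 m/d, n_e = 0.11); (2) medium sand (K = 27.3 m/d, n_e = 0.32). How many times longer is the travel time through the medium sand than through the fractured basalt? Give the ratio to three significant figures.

1.53

Unit 1 (fractured basalt): v = 14.4×0.012/0.11 = 1.571 m/d, t = 1030/1.571 = 655.7 d
Unit 2 (medium sand): v = 27.3×0.012/0.32 = 1.024 m/d, t = 1030/1.024 = 1006 d
t(medium sand) / t(fractured basalt) = 1006/655.7 = 1.53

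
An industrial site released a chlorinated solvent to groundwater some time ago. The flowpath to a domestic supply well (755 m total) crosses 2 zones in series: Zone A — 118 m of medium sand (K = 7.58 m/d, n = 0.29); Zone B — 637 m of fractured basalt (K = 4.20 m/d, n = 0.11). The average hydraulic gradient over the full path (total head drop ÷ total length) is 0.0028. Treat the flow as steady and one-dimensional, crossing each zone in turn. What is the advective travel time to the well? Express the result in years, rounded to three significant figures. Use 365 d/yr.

For zones in series the flux q is common to all zones; the equivalent conductivity is the harmonic (thickness-weighted) mean, K_eq = L_total / Σ(L_j/K_j).
Σ(L/K) = 118/7.58 + 637/4.20 = 15.57 + 151.7 = 167.2 d
K_eq = L_total / Σ(L/K) = 755 / 167.2 = 4.515 m/d
q = K_eq · i = 4.515 × 0.0028 = 0.01264 m/d (same in every zone)
Zone A: v = q/n = 0.01264/0.29 = 0.04359 m/d → t_A = 118/0.04359 = 2707 d
Zone B: v = q/n = 0.01264/0.11 = 0.1149 m/d → t_B = 637/0.1149 = 5543 d
Total t = 2707 + 5543 = 8250 d
   = 8250 / 365 = 22.6 yr

22.6 years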